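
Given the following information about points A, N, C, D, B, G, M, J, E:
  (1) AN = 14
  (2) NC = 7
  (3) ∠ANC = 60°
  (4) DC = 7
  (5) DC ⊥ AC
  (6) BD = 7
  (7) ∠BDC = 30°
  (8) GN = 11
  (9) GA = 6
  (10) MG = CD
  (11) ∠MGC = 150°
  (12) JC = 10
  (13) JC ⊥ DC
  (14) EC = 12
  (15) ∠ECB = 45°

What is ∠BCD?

Step 1: By the law of cosines on triangle CDB: CB² = 7² + 7² − 2·7·7·cos(30°) = 13.13, so CB ≈ 3.62.
Step 2: By the inverse law of cosines on triangle BCD: cos(∠BCD) = (3.62² + 7² − 7²) / (2·3.62·7) = 13.13/50.73 = 0.2588, so ∠BCD = 75°.

Therefore, the measure of angle ∠BCD = 75°.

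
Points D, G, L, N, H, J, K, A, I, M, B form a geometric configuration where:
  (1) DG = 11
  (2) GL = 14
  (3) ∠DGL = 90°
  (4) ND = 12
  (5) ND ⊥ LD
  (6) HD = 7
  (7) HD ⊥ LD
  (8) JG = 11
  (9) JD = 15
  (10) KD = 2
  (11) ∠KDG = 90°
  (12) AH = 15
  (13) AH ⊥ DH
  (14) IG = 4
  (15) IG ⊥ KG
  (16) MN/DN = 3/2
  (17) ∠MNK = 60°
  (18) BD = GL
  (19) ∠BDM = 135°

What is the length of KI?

Step 1: By the law of cosines on triangle GDK: GK² = 11² + 2² − 2·11·2·cos(90°) = 125, so GK = 5·√5.
Step 2: By the law of cosines on triangle KGI: KI² = (5·√5)² + 4² − 2·5·√5·4·cos(90°) = 141, so KI = √141.

Therefore, the length of KI = √141.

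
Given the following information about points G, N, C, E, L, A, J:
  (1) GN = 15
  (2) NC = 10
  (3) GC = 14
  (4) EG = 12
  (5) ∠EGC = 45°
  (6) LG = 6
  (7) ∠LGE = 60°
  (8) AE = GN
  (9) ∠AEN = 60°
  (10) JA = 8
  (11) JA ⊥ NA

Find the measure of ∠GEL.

Step 1: By the law of cosines on triangle EGL: EL² = 12² + 6² − 2·12·6·cos(60°) = 108, so EL = 6·√3.
Step 2: By the inverse law of cosines on triangle GEL: cos(∠GEL) = (12² + (6·√3)² − 6²) / (2·12·6·√3) = 216/249.42 = 0.866, so ∠GEL = 30°.

Therefore, the measure of angle ∠GEL = 30°.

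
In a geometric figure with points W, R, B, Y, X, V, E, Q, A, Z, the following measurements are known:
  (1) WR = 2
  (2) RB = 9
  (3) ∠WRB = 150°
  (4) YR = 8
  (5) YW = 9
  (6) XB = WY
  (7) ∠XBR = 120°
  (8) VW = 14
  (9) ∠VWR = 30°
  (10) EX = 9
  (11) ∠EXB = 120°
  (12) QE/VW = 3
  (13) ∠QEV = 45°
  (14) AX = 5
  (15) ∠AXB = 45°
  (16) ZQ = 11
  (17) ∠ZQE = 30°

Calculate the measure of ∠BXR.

From the given relations: XB = WY = 9.
Step 1: By the law of cosines on triangle XBR: XR² = 9² + 9² − 2·9·9·cos(120°) = 243, so XR = 9·√3.
Step 2: By the inverse law of cosines on triangle BXR: cos(∠BXR) = (9² + (9·√3)² − 9²) / (2·9·9·√3) = 243/280.59 = 0.866, so ∠BXR = 30°.

Therefore, the measure of angle ∠BXR = 30°.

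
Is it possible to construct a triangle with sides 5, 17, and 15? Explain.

Check all three triangle inequalities:
5 + 17 = 22 > 15 ✓
5 + 15 = 20 > 17 ✓
17 + 15 = 32 > 5 ✓
All conditions hold, so these sides form a valid triangle.

Yes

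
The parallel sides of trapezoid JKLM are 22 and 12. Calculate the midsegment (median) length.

The midsegment (median) of a trapezoid connects the midpoints of the non-parallel sides.
Its length is the average of the two bases: (22 + 12) / 2 = 17.

17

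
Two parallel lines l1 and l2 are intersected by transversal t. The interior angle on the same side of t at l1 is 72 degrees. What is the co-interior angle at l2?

Co-interior angles sum to 180: 180 - 72 = 108 degrees.

108 degrees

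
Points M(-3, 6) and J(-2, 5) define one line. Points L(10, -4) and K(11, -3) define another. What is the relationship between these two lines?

Slope of line 1: m1 = (5 - 6)/(-2 - -3) = -1/1 = -1
Slope of line 2: m2 = (-3 - -4)/(11 - 10) = 1/1 = 1
m1 * m2 = -1, so perpendicular.

Perpendicular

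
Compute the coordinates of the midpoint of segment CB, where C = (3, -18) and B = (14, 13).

The midpoint is the average of the coordinates:
x: (3 + 14)/2 = 17/2
y: (-18 + 13)/2 = -5/2
Midpoint = (17/2, -5/2)

(17/2, -5/2)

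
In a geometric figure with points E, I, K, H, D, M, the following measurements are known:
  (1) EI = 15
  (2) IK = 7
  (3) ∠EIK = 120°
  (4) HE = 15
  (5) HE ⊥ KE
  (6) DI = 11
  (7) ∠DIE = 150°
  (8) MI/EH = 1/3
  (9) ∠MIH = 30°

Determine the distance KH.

Step 1: By the law of cosines on triangle EIK: EK² = 15² + 7² − 2·15·7·cos(120°) = 379, so EK ≈ 19.47.
Step 2: By the law of cosines on triangle KEH: KH² = 19.47² + 15² − 2·19.47·15·cos(90°) = 604, so KH = 2·√151.

Therefore, the length of KH = 2·√151.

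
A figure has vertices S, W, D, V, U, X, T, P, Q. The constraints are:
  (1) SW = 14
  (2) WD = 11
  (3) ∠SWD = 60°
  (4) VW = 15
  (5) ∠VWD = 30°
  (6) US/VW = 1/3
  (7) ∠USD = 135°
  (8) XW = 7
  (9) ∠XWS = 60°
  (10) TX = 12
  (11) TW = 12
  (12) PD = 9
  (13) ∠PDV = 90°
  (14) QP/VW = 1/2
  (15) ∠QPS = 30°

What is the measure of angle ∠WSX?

Step 1: By the law of cosines on triangle SWX: SX² = 14² + 7² − 2·14·7·cos(60°) = 147, so SX = 7·√3.
Step 2: By the inverse law of cosines on triangle WSX: cos(∠WSX) = (14² + (7·√3)² − 7²) / (2·14·7·√3) = 294/339.48 = 0.866, so ∠WSX = 30°.

Therefore, the measure of angle ∠WSX = 30°.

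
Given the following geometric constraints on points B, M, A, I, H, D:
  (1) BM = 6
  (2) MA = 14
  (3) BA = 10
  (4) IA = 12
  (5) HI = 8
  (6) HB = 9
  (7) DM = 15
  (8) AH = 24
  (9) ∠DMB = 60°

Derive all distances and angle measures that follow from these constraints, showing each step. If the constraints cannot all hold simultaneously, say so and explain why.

These constraints are not satisfiable: by the triangle inequality in triangle IAH, (4) IA = 12 and (5) HI = 8 force AH ≤ 12 + 8 = 20, but (8) says AH = 24. No planar figure meets all of them, so nothing further can be derived.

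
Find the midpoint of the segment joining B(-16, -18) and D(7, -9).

The midpoint is the average of the coordinates:
x: (-16 + 7)/2 = -9/2
y: (-18 + -9)/2 = -27/2
Midpoint = (-9/2, -27/2)

(-9/2, -27/2)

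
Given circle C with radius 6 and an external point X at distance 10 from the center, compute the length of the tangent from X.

Let T be the point of tangency. Then CT ⊥ XT (radius ⊥ tangent).
In right triangle CTX: CX² = CT² + XT²
10² = 6² + XT²
XT² = 64, XT = 8

8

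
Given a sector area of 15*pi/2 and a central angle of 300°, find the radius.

Sector area A = πr² × θ/360, so r² = 360A / (πθ).
r² = 360 × 15*pi/2 / (π × 300)
r² = 9
r = 3

3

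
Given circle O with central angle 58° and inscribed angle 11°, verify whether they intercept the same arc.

By the inscribed angle theorem, the inscribed angle for a central angle of 58° should be 58° / 2 = 29°.
The given inscribed angle is 11°, which does not equal 29°.
Therefore, no, they do not correspond to the same arc.

No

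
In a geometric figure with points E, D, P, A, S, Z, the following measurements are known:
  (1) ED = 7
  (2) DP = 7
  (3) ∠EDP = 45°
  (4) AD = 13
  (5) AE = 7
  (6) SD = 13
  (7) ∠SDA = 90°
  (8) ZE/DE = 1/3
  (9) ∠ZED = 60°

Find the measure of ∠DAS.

Step 1: By the law of cosines on triangle ADS: AS² = 13² + 13² − 2·13·13·cos(90°) = 338, so AS = 13·√2.
Step 2: By the inverse law of cosines on triangle DAS: cos(∠DAS) = (13² + (13·√2)² − 13²) / (2·13·13·√2) = 338/478 = 0.7071, so ∠DAS = 45°.

Therefore, the measure of angle ∠DAS = 45°.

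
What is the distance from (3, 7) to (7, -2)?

The horizontal distance is |7 - 3| = 4 and the vertical distance is |-2 - 7| = 9.
By the Pythagorean theorem, d = sqrt(4^2 + 9^2) = sqrt(97).

sqrt(97)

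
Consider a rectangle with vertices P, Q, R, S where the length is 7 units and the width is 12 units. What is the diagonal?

d = sqrt(7^2 + 12^2) = sqrt(193)

sqrt(193)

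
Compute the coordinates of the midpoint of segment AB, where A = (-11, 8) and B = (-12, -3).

The midpoint is the average of the coordinates:
x: (-11 + -12)/2 = -23/2
y: (8 + -3)/2 = 5/2
Midpoint = (-23/2, 5/2)

(-23/2, 5/2)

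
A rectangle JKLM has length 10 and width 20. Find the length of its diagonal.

Using the Pythagorean theorem:
d² = 10² + 20² = 100 + 400 = 500
d = sqrt(500) = 10*sqrt(5)

10*sqrt(5)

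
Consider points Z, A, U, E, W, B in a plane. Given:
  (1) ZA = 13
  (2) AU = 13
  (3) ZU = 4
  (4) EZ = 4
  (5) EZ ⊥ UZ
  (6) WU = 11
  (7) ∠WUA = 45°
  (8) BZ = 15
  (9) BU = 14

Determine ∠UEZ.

Step 1: By the law of cosines on triangle EZU: EU² = 4² + 4² − 2·4·4·cos(90°) = 32, so EU = 4·√2.
Step 2: By the inverse law of cosines on triangle UEZ: cos(∠UEZ) = ((4·√2)² + 4² − 4²) / (2·4·√2·4) = 32/45.25 = 0.7071, so ∠UEZ = 45°.

Therefore, the measure of angle ∠UEZ = 45°.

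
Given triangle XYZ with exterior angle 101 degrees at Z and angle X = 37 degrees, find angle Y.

angle Y = 101 - 37 = 64 degrees (exterior angle theorem).

64 degrees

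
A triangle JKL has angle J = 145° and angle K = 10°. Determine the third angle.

angle L = 180 - 145 - 10 = 25 degrees.

25 degrees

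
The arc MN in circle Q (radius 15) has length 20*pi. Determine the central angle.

θ = 360 × 20*pi / (2π × 15) = 240° (rearranging arc length formula).

240°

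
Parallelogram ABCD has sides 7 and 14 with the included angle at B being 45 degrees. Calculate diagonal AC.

Law of cosines: d^2 = 7^2 + 14^2 - 2(7)(14)cos(45°) = 245 - 98*sqrt(2), so d = 7*sqrt(5 - 2*sqrt(2)).

7*sqrt(5 - 2*sqrt(2))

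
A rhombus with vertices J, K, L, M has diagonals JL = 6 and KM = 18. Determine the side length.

The diagonals of a rhombus bisect each other at right angles.
Half-diagonals: 6/2 = 3 and 18/2 = 9
side = sqrt(3^2 + 9^2)
side = sqrt(9 + 81)
side = sqrt(90) = 3*sqrt(10)

3*sqrt(10)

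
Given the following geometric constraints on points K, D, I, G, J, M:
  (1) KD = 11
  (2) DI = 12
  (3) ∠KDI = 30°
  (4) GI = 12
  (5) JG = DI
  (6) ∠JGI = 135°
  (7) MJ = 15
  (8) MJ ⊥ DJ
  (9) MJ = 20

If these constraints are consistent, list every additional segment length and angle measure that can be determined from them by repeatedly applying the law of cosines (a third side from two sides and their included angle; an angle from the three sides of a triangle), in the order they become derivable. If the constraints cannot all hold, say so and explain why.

These constraints are not satisfiable: (7) MJ = 15 and (9) MJ = 20 assign two different lengths to the same segment. No planar figure meets all of them, so nothing further can be derived.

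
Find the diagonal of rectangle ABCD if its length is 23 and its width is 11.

Using the Pythagorean theorem:
d² = 23² + 11² = 529 + 121 = 650
d = sqrt(650) = 5*sqrt(26)

5*sqrt(26)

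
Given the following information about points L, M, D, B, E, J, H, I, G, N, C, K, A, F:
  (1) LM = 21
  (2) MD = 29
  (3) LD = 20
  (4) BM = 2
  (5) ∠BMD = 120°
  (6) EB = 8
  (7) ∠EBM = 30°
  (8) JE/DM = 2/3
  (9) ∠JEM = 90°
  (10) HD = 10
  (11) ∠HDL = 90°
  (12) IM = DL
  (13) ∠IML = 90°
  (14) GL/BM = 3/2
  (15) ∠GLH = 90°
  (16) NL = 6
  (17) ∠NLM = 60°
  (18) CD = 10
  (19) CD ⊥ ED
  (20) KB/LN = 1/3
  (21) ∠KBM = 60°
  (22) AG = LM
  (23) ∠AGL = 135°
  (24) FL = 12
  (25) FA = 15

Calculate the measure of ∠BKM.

From the given relations: KB = 1/3·LN = 1/3·6 = 2.
Step 1: By the law of cosines on triangle KBM: KM² = 2² + 2² − 2·2·2·cos(60°) = 4, so KM = 2.
Step 2: By the inverse law of cosines on triangle BKM: cos(∠BKM) = (2² + 2² − 2²) / (2·2·2) = 4/8 = 0.5, so ∠BKM = 60°.

Therefore, the measure of angle ∠BKM = 60°.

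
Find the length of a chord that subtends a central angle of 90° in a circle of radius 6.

Drop a perpendicular from the center to the chord, bisecting both the chord and the central angle.
Each half-chord = r sin(θ/2) = 6 sin(45°).
The full chord = 2 × 6 × sin(45°) = 6*sqrt(2).

6*sqrt(2)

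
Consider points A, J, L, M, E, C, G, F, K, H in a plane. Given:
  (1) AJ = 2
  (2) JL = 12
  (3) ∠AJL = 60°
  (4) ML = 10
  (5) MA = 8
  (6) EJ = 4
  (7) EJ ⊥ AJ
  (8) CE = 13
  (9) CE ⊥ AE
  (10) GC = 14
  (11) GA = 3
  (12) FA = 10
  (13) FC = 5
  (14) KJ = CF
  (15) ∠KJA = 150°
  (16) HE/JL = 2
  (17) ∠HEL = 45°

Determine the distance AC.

Step 1: By the law of cosines on triangle EJA: EA² = 4² + 2² − 2·4·2·cos(90°) = 20, so EA = 2·√5.
Step 2: By the law of cosines on triangle AEC: AC² = (2·√5)² + 13² − 2·2·√5·13·cos(90°) = 189, so AC = 3·√21.

Therefore, the length of AC = 3·√21.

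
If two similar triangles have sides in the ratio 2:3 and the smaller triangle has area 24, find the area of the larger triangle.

Area ratio = (2/3)^2 = 4/9. Area of the larger triangle = 24 * 9/4 = 54.

54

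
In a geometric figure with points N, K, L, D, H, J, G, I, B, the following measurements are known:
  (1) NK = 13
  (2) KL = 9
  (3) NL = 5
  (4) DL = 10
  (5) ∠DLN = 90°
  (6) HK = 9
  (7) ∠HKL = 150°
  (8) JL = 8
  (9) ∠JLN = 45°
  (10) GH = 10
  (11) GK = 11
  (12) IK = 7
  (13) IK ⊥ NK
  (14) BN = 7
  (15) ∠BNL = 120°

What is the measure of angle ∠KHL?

Step 1: By the law of cosines on triangle HKL: HL² = 9² + 9² − 2·9·9·cos(150°) = 302.3, so HL ≈ 17.39.
Step 2: By the inverse law of cosines on triangle KHL: cos(∠KHL) = (9² + 17.39² − 9²) / (2·9·17.39) = 302.3/312.96 = 0.9659, so ∠KHL = 15°.

Therefore, the measure of angle ∠KHL = 15°.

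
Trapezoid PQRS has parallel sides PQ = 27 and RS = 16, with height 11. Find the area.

Area = (27 + 16) * 11 / 2 = 473 / 2 = 473/2

473/2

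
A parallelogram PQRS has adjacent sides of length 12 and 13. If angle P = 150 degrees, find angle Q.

Consecutive angles are supplementary: angle Q = 180 - 150 = 30 degrees.

30 degrees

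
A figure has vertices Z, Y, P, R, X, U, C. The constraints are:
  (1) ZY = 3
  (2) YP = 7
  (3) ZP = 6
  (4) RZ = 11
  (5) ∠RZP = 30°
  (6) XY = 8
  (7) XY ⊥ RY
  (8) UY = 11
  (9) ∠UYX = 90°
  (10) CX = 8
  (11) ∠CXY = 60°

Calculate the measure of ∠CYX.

Step 1: By the law of cosines on triangle YXC: YC² = 8² + 8² − 2·8·8·cos(60°) = 64, so YC = 8.
Step 2: By the inverse law of cosines on triangle CYX: cos(∠CYX) = (8² + 8² − 8²) / (2·8·8) = 64/128 = 0.5, so ∠CYX = 60°.

Therefore, the measure of angle ∠CYX = 60°.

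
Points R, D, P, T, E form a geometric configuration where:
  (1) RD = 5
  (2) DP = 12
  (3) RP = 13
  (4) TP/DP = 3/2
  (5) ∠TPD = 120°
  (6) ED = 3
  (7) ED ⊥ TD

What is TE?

From the given relations: TP = 3/2·DP = 3/2·12 = 18.
Step 1: By the law of cosines on triangle DPT: DT² = 12² + 18² − 2·12·18·cos(120°) = 684, so DT = 6·√19.
Step 2: By the law of cosines on triangle TDE: TE² = (6·√19)² + 3² − 2·6·√19·3·cos(90°) = 693, so TE = 3·√77.

Therefore, the length of TE = 3·√77.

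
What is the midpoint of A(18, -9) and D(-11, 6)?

M = ((x₁ + x₂)/2, (y₁ + y₂)/2)
= ((18 + -11)/2, (-9 + 6)/2)
= (7/2, -3/2) = (7/2, -3/2)

(7/2, -3/2)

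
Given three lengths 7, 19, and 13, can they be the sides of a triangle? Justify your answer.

Sort the sides: 7, 13, 19.
It suffices to check that the sum of the two smallest exceeds the largest:
7 + 13 = 20 > 19. ✓
Yes, a valid triangle can be formed.

Yes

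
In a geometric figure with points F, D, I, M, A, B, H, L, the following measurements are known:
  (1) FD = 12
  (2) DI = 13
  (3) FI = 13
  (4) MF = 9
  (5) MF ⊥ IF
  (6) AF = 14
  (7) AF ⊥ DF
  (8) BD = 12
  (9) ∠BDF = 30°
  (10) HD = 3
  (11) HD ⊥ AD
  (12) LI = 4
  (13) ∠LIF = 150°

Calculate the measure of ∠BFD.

Step 1: By the law of cosines on triangle FDB: FB² = 12² + 12² − 2·12·12·cos(30°) = 38.58, so FB ≈ 6.21.
Step 2: By the inverse law of cosines on triangle BFD: cos(∠BFD) = (6.21² + 12² − 12²) / (2·6.21·12) = 38.58/149.08 = 0.2588, so ∠BFD = 75°.

Therefore, the measure of angle ∠BFD = 75°.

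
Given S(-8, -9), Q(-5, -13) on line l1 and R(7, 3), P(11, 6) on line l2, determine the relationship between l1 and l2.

Slope of line 1: m1 = (-13 - -9)/(-5 - -8) = -4/3 = -4/3
Slope of line 2: m2 = (6 - 3)/(11 - 7) = 3/4 = 3/4
Two lines are perpendicular when the product of their slopes is -1 (negative reciprocals).
m1 * m2 = (-4/3) * (3/4) = -1, confirming perpendicularity.

Perpendicular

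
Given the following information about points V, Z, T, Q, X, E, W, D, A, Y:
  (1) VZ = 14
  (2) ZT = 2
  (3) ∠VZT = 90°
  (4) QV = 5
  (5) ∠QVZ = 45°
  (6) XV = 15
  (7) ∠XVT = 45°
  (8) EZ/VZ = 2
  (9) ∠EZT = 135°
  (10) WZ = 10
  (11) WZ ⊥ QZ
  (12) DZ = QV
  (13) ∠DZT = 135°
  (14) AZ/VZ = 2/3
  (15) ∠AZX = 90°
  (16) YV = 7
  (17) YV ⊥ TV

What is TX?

Step 1: By the law of cosines on triangle VZT: VT² = 14² + 2² − 2·14·2·cos(90°) = 200, so VT = 10·√2.
Step 2: By the law of cosines on triangle TVX: TX² = (10·√2)² + 15² − 2·10·√2·15·cos(45°) = 125, so TX = 5·√5.

Therefore, the length of TX = 5·√5.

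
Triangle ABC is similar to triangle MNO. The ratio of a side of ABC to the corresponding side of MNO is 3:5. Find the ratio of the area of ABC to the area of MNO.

The ratio of areas of similar triangles equals the square of the side ratio.
Side ratio = 3:5
Area ratio = (3/5)^2 = 9/25 = 9:25

9:25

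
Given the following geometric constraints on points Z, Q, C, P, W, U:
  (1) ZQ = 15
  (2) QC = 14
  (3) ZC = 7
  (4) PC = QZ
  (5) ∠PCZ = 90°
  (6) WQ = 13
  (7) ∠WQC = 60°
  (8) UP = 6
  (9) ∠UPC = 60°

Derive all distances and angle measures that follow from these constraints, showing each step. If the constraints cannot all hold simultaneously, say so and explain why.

The constraints are consistent.

From the given relations:
  PC = QZ = 15

Step 1: From ZC = 7, CP = 15, and ∠ZCP = 90°, by the law of cosines:
  ZP² = ZC² + CP² - 2·ZC·CP·cos(90°) = 49 + 225 - 0 = 274
  ZP ≈ 16.55

Step 2: From CQ = 14, QW = 13, and ∠CQW = 60°, by the law of cosines:
  CW² = CQ² + QW² - 2·CQ·QW·cos(60°) = 196 + 169 - 182 = 183
  CW = √183

Step 3: From CP = 15, PU = 6, and ∠CPU = 60°, by the law of cosines:
  CU² = CP² + PU² - 2·CP·PU·cos(60°) = 225 + 36 - 90 = 171
  CU = 3·√19

Step 4: From ZC = 7, ZQ = 15, CQ = 14, by the inverse law of cosines:
  cos(∠CZQ) = (ZC² + ZQ² - CQ²) / (2·ZC·ZQ)
  ∠CZQ = 68.2°

Step 5: From QC = 14, QZ = 15, CZ = 7, by the inverse law of cosines:
  cos(∠CQZ) = (QC² + QZ² - CZ²) / (2·QC·QZ)
  ∠CQZ = 27.66°

Step 6: From CQ = 14, CZ = 7, QZ = 15, by the inverse law of cosines:
  cos(∠QCZ) = (CQ² + CZ² - QZ²) / (2·CQ·CZ)
  ∠QCZ = 84.14°

Step 7: From ZC = 7, ZP = 16.55, CP = 15, by the inverse law of cosines:
  cos(∠CZP) = (ZC² + ZP² - CP²) / (2·ZC·ZP)
  ∠CZP = 64.98°

Step 8: From CP = 15, CU = 3·√19, PU = 6, by the inverse law of cosines:
  cos(∠PCU) = (CP² + CU² - PU²) / (2·CP·CU)
  ∠PCU = 23.41°

Step 9: From CQ = 14, CW = √183, QW = 13, by the inverse law of cosines:
  cos(∠QCW) = (CQ² + CW² - QW²) / (2·CQ·CW)
  ∠QCW = 56.33°

Step 10: From PC = 15, PZ = 16.55, CZ = 7, by the inverse law of cosines:
  cos(∠CPZ) = (PC² + PZ² - CZ²) / (2·PC·PZ)
  ∠CPZ = 25.02°

Step 11: From WC = √183, WQ = 13, CQ = 14, by the inverse law of cosines:
  cos(∠CWQ) = (WC² + WQ² - CQ²) / (2·WC·WQ)
  ∠CWQ = 63.67°

Step 12: From UC = 3·√19, UP = 6, CP = 15, by the inverse law of cosines:
  cos(∠CUP) = (UC² + UP² - CP²) / (2·UC·UP)
  ∠CUP = 96.59°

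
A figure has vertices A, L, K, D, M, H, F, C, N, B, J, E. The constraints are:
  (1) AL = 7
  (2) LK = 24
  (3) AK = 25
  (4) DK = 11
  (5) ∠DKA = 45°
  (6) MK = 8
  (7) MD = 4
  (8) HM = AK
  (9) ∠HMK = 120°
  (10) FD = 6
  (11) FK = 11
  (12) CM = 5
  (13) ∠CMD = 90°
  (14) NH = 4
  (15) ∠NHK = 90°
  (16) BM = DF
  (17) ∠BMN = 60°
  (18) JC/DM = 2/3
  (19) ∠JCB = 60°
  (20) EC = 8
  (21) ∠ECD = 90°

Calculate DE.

Step 1: By the law of cosines on triangle CMD: CD² = 5² + 4² − 2·5·4·cos(90°) = 41, so CD = √41.
Step 2: By the law of cosines on triangle DCE: DE² = √41² + 8² − 2·√41·8·cos(90°) = 105, so DE = √105.

Therefore, the length of DE = √105.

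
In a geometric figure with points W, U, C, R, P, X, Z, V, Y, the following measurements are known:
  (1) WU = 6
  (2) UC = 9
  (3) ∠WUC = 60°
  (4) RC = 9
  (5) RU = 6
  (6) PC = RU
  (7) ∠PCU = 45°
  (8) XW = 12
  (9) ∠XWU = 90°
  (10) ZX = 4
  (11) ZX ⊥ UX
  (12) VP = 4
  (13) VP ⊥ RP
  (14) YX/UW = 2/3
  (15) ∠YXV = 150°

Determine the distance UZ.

Step 1: By the law of cosines on triangle UWX: UX² = 6² + 12² − 2·6·12·cos(90°) = 180, so UX = 6·√5.
Step 2: By the law of cosines on triangle UXZ: UZ² = (6·√5)² + 4² − 2·6·√5·4·cos(90°) = 196, so UZ = 14.

Therefore, the length of UZ = 14.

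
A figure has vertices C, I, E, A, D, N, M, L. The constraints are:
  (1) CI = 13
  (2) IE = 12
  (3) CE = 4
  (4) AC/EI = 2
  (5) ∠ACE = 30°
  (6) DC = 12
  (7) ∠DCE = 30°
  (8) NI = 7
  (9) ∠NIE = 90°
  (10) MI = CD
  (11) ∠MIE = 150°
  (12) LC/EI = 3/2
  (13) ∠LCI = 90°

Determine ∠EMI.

From the given relations: MI = CD = 12.
Step 1: By the law of cosines on triangle MIE: ME² = 12² + 12² − 2·12·12·cos(150°) = 537.42, so ME ≈ 23.18.
Step 2: By the inverse law of cosines on triangle EMI: cos(∠EMI) = (23.18² + 12² − 12²) / (2·23.18·12) = 537.42/556.37 = 0.9659, so ∠EMI = 15°.

Therefore, the measure of angle ∠EMI = 15°.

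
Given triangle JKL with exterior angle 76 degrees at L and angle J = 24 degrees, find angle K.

The exterior angle theorem states that an exterior angle equals the sum of the two non-adjacent interior angles.
So 76 = 24 + angle K, which gives angle K = 76 - 24 = 52 degrees.

52 degrees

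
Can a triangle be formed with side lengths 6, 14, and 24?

No.
The triangle inequality is violated: 6 + 14 = 20 ≤ 24.
These lengths cannot form a triangle.

No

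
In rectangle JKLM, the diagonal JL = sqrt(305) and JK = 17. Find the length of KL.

The diagonal of a rectangle forms a right triangle with the two sides.
Rearranging the Pythagorean theorem: missing side = sqrt(d^2 - known^2).
= sqrt(305 - 289) = sqrt(16) = 4.

4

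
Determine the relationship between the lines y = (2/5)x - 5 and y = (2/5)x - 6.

Slope of line 1: m1 = 2/5
Slope of line 2: m2 = 2/5
Since m1 = m2 = 2/5, the lines are parallel.

Parallel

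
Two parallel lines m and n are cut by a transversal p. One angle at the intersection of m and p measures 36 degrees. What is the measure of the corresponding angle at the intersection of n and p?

Corresponding angles are equal: 36 degrees.

36 degrees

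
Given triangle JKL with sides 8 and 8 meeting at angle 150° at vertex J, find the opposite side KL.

Law of cosines: KL^2 = 8^2 + 8^2 - 2(8)(8)cos(150°) = 64*sqrt(3) + 128, so KL = 8*sqrt(sqrt(3) + 2).

8*sqrt(sqrt(3) + 2)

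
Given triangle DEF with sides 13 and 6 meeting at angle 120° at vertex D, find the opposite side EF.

When two sides and the included angle are known, the law of cosines gives the third side.
c^2 = a^2 + b^2 - 2ab cos(C) generalizes the Pythagorean theorem to non-right triangles.
Here: EF^2 = 169 + 36 - 156*(-1/2) = 283
EF = sqrt(283)

sqrt(283)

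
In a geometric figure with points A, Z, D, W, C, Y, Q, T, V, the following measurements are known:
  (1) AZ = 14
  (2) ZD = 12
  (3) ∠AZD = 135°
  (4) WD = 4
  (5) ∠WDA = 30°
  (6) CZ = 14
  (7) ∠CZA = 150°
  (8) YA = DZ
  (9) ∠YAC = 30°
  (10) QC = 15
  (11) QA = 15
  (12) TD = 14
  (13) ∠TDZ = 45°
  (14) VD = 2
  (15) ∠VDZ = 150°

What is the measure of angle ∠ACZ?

Step 1: By the law of cosines on triangle CZA: CA² = 14² + 14² − 2·14·14·cos(150°) = 731.48, so CA ≈ 27.05.
Step 2: By the inverse law of cosines on triangle ACZ: cos(∠ACZ) = (27.05² + 14² − 14²) / (2·27.05·14) = 731.48/757.29 = 0.9659, so ∠ACZ = 15°.

Therefore, the measure of angle ∠ACZ = 15°.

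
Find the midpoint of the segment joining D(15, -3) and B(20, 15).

The midpoint is the point halfway along the segment.
Move half the horizontal distance: 15 + (20 - 15)/2 = 15 + 5/2 = 35/2
Move half the vertical distance: -3 + (15 - -3)/2 = -3 + 18/2 = 6
Midpoint = (35/2, 6)

(35/2, 6)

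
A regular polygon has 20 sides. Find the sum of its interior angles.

The sum of interior angles of an n-sided polygon is (n - 2) * 180.
For n = 20: (20 - 2) * 180 = 18 * 180 = 3240 degrees.

3240 degrees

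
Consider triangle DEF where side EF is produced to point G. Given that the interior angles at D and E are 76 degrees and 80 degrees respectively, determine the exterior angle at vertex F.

The interior angle at F is 180 - 76 - 80 = 24 degrees.
The exterior angle and interior angle at F are supplementary:
Exterior angle = 180 - 24 = 156 degrees.

156 degrees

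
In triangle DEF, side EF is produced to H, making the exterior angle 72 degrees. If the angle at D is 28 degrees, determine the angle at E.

By the exterior angle theorem: exterior angle = sum of remote interior angles.
72 = 28 + angle E
angle E = 72 - 28 = 44 degrees

44 degrees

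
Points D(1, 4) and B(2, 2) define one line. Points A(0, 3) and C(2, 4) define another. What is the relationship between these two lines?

Slope of line 1: m1 = (2 - 4)/(2 - 1) = -2/1 = -2
Slope of line 2: m2 = (4 - 3)/(2 - 0) = 1/2 = 1/2
m1 * m2 = -1, so perpendicular.

Perpendicular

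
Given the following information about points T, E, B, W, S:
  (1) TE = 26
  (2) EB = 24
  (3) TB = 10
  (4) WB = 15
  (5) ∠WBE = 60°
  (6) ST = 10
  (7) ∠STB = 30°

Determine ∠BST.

Step 1: By the law of cosines on triangle STB: SB² = 10² + 10² − 2·10·10·cos(30°) = 26.79, so SB ≈ 5.18.
Step 2: By the inverse law of cosines on triangle BST: cos(∠BST) = (5.18² + 10² − 10²) / (2·5.18·10) = 26.79/103.53 = 0.2588, so ∠BST = 75°.

Therefore, the measure of angle ∠BST = 75°.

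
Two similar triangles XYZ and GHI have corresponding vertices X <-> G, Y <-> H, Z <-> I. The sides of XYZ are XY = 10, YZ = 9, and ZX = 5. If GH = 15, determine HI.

Similar triangles have proportional sides. Setting up the proportion:
GH / XY = HI / YZ
15 / 10 = HI / 9
HI = 9 * 15 / 10 = 27/2.

27/2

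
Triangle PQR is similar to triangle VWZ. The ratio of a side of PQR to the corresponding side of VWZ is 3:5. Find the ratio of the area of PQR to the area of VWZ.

The ratio of areas of similar triangles equals the square of the side ratio.
Side ratio = 3:5
Area ratio = (3/5)^2 = 9/25 = 9:25

9:25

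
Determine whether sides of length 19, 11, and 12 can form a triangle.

Yes.
The triangle inequality requires that the sum of any two sides exceeds the third.
Here 11 + 12 = 23 > 19, so the condition is met.

Yes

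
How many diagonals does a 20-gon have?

Total line segments between 20 vertices = C(20,2) = 190.
Subtract the 20 sides: 190 - 20 = 170 diagonals.

170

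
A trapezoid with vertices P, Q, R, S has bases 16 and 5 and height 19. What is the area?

Area of a trapezoid = (base1 + base2) * height / 2
Area = (16 + 5) * 19 / 2
Area = 21 * 19 / 2
Area = 399 / 2
Area = 399/2

399/2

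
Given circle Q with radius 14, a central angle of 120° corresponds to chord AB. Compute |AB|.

Drop a perpendicular from the center to the chord, bisecting both the chord and the central angle.
Each half-chord = r sin(θ/2) = 14 sin(60°).
The full chord = 2 × 14 × sin(60°) = 14*sqrt(3).

14*sqrt(3)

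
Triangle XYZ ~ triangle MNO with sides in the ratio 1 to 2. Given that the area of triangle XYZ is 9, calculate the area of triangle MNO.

Area ratio = (1/2)^2 = 1/4. Area of MNO = 9 * 4/1 = 36.

36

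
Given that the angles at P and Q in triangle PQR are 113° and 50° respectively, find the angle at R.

angle R = 180 - 113 - 50 = 17 degrees.

17 degrees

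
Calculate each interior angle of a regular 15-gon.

Each interior angle of a regular n-gon is (n - 2) * 180 / n.
For n = 15: (15 - 2) * 180 / 15 = 2340/15 = 156 degrees.

156 degrees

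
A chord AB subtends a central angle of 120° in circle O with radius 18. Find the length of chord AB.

Drop a perpendicular from the center to the chord, bisecting both the chord and the central angle.
Each half-chord = r sin(θ/2) = 18 sin(60°).
The full chord = 2 × 18 × sin(60°) = 18*sqrt(3).

18*sqrt(3)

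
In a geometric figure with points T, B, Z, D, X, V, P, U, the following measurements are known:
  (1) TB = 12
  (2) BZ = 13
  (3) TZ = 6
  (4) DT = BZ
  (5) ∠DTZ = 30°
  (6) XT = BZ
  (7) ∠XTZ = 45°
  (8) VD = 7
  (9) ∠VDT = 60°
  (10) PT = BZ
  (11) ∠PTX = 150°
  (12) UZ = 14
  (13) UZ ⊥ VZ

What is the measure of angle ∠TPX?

From the given relations: PT = BZ = 13; XT = BZ = 13.
Step 1: By the law of cosines on triangle PTX: PX² = 13² + 13² − 2·13·13·cos(150°) = 630.72, so PX ≈ 25.11.
Step 2: By the inverse law of cosines on triangle TPX: cos(∠TPX) = (13² + 25.11² − 13²) / (2·13·25.11) = 630.72/652.97 = 0.9659, so ∠TPX = 15°.

Therefore, the measure of angle ∠TPX = 15°.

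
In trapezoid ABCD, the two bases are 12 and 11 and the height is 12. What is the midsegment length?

midsegment = (12 + 11) / 2 = 23 / 2 = 23/2

23/2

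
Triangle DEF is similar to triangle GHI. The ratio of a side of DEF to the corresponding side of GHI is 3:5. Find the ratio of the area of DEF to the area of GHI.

Area scales with the square of linear dimensions. If every length is multiplied by 3/5, then the area is multiplied by (3/5)^2 = 9/25.
The area ratio is 9:25.

9:25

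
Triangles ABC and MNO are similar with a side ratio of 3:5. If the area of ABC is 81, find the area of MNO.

For similar figures, the area ratio equals the square of the side ratio.
Side ratio (ABC to MNO) = 3:5, so area ratio = 3^2:5^2 = 9:25.
If the area of ABC is 81, then the area of MNO = 81 * (25/9) = 225.

225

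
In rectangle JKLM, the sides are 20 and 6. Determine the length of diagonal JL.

A rectangle's diagonal splits it into two right triangles, with the diagonal as the hypotenuse.
By the Pythagorean theorem, d^2 = 20^2 + 6^2 = 436.
Therefore d = sqrt(436) = 2*sqrt(109).

2*sqrt(109)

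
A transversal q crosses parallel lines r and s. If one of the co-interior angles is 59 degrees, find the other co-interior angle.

Co-interior angles sum to 180: 180 - 59 = 121 degrees.

121 degrees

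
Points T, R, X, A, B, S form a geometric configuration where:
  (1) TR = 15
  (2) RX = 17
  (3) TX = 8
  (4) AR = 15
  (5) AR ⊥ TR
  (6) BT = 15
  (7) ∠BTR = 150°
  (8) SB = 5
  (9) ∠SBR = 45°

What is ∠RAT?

Step 1: By the law of cosines on triangle ART: AT² = 15² + 15² − 2·15·15·cos(90°) = 450, so AT = 15·√2.
Step 2: By the inverse law of cosines on triangle RAT: cos(∠RAT) = (15² + (15·√2)² − 15²) / (2·15·15·√2) = 450/636.4 = 0.7071, so ∠RAT = 45°.

Therefore, the measure of angle ∠RAT = 45°.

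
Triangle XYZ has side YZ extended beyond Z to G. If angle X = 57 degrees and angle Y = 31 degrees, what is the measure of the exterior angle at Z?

Exterior angle = 57 + 31 = 88 degrees (exterior angle theorem).

88 degrees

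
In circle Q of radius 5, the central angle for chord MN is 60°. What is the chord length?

Drop a perpendicular from the center to the chord, bisecting both the chord and the central angle.
Each half-chord = r sin(θ/2) = 5 sin(30°).
The full chord = 2 × 5 × sin(30°) = 5.

5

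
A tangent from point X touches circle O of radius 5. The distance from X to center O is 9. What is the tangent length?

The tangent, radius, and line from the external point to the center form a right triangle.
The right angle is where the tangent meets the radius.
By the Pythagorean theorem: tangent² + 5² = 9²
tangent² = 81 - 25 = 56
tangent = 2*sqrt(14)

2*sqrt(14)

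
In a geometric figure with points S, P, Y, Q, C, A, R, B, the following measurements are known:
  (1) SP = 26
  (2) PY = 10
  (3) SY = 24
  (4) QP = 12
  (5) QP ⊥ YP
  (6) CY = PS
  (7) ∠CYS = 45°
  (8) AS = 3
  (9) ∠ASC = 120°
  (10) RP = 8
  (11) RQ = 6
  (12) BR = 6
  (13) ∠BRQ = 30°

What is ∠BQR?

Step 1: By the law of cosines on triangle QRB: QB² = 6² + 6² − 2·6·6·cos(30°) = 9.65, so QB ≈ 3.11.
Step 2: By the inverse law of cosines on triangle BQR: cos(∠BQR) = (3.11² + 6² − 6²) / (2·3.11·6) = 9.65/37.27 = 0.2588, so ∠BQR = 75°.

Therefore, the measure of angle ∠BQR = 75°.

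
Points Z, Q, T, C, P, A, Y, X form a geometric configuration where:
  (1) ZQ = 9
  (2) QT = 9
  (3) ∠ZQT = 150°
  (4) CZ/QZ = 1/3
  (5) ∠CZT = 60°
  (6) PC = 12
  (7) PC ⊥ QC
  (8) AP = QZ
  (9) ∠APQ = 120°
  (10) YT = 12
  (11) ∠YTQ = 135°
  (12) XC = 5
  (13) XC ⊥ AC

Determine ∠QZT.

Step 1: By the law of cosines on triangle ZQT: ZT² = 9² + 9² − 2·9·9·cos(150°) = 302.3, so ZT ≈ 17.39.
Step 2: By the inverse law of cosines on triangle QZT: cos(∠QZT) = (9² + 17.39² − 9²) / (2·9·17.39) = 302.3/312.96 = 0.9659, so ∠QZT = 15°.

Therefore, the measure of angle ∠QZT = 15°.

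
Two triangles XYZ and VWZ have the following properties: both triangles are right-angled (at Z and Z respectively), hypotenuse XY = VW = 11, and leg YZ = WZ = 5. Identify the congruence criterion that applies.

Consider the given information: both triangles are right-angled (at Z and Z respectively), hypotenuse XY = VW = 11, and leg YZ = WZ = 5
This is not ASA or AAS: ASA requires two angles and the side between them. AAS requires two angles and a non-included side.
The correct criterion is HL. The hypotenuse and one leg of two right triangles are equal (Hypotenuse-Leg).

HL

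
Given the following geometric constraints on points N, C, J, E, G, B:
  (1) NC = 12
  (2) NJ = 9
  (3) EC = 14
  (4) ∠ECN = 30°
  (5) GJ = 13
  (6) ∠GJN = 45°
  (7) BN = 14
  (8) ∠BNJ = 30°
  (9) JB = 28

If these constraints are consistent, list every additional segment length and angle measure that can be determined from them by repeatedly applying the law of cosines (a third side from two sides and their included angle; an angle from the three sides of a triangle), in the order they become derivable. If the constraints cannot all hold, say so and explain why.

These constraints are not satisfiable: by the triangle inequality in triangle NJB, (2) NJ = 9 and (7) BN = 14 force JB ≤ 9 + 14 = 23, but (9) says JB = 28. No planar figure meets all of them, so nothing further can be derived.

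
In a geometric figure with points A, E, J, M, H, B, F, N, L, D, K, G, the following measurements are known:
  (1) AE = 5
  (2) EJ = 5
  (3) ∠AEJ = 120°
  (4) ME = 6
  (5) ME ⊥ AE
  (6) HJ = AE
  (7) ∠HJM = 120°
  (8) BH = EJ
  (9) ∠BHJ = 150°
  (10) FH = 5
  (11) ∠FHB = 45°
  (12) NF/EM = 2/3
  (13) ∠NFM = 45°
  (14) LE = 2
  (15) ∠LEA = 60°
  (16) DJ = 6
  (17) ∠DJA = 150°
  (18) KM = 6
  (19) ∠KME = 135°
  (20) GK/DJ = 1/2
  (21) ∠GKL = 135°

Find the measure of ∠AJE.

Step 1: By the law of cosines on triangle JEA: JA² = 5² + 5² − 2·5·5·cos(120°) = 75, so JA = 5·√3.
Step 2: By the inverse law of cosines on triangle AJE: cos(∠AJE) = ((5·√3)² + 5² − 5²) / (2·5·√3·5) = 75/86.6 = 0.866, so ∠AJE = 30°.

Therefore, the measure of angle ∠AJE = 30°.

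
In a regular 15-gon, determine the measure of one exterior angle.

Each exterior angle of a regular n-gon is 360 / n.
For n = 15: 360 / 15 = 24 degrees.

24 degrees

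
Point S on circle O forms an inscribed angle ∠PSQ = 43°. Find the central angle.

By the inscribed angle theorem, the central angle is twice the inscribed angle.
Central angle = 2 × 43° = 86°

86°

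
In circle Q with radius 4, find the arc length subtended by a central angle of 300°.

Arc length = 2πr × θ/360
= 2π × 4 × 5/6
= 20*pi/3

20*pi/3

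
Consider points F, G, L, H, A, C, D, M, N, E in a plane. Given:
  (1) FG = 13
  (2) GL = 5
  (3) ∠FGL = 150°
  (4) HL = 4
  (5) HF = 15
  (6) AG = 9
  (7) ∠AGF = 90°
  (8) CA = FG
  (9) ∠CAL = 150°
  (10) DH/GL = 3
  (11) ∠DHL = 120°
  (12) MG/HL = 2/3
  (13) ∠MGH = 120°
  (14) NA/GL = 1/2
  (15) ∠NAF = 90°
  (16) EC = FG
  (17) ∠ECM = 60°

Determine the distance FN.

From the given relations: NA = 1/2·GL = 1/2·5 ≈ 2.5.
Step 1: By the law of cosines on triangle FGA: FA² = 13² + 9² − 2·13·9·cos(90°) = 250, so FA = 5·√10.
Step 2: By the law of cosines on triangle FAN: FN² = (5·√10)² + 2.5² − 2·5·√10·2.5·cos(90°) = 256.25, so FN = 5/2·√41.

Therefore, the length of FN = 5/2·√41.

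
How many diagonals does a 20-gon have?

Each of the 20 vertices connects to 17 non-adjacent vertices via diagonals.
Total connections = 20 × 17 = 340, but each diagonal is counted twice.
Number of diagonals = 340 / 2 = 170.

170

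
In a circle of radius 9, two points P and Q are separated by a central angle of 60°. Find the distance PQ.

Chord length = 2r sin(θ/2)
= 2 × 9 × sin(60°/2)
= 2 × 9 × sin(30°)
= 9

9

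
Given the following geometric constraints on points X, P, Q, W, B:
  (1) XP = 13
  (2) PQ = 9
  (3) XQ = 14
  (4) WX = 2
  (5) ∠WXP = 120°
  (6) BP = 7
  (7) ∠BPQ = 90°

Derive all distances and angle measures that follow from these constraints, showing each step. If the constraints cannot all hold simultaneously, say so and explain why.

The constraints are consistent.

Step 1: From PX = 13, XW = 2, and ∠PXW = 120°, by the law of cosines:
  PW² = PX² + XW² - 2·PX·XW·cos(120°) = 169 + 4 + 26 = 199
  PW = √199

Step 2: From QP = 9, PB = 7, and ∠QPB = 90°, by the law of cosines:
  QB² = QP² + PB² - 2·QP·PB·cos(90°) = 81 + 49 - 0 = 130
  QB = √130

Step 3: From XP = 13, XQ = 14, PQ = 9, by the inverse law of cosines:
  cos(∠PXQ) = (XP² + XQ² - PQ²) / (2·XP·XQ)
  ∠PXQ = 38.72°

Step 4: From PQ = 9, PX = 13, QX = 14, by the inverse law of cosines:
  cos(∠QPX) = (PQ² + PX² - QX²) / (2·PQ·PX)
  ∠QPX = 76.66°

Step 5: From QP = 9, QX = 14, PX = 13, by the inverse law of cosines:
  cos(∠PQX) = (QP² + QX² - PX²) / (2·QP·QX)
  ∠PQX = 64.62°

Step 6: From PW = √199, PX = 13, WX = 2, by the inverse law of cosines:
  cos(∠WPX) = (PW² + PX² - WX²) / (2·PW·PX)
  ∠WPX = 7.05°

Step 7: From QB = √130, QP = 9, BP = 7, by the inverse law of cosines:
  cos(∠BQP) = (QB² + QP² - BP²) / (2·QB·QP)
  ∠BQP = 37.87°

Step 8: From WP = √199, WX = 2, PX = 13, by the inverse law of cosines:
  cos(∠PWX) = (WP² + WX² - PX²) / (2·WP·WX)
  ∠PWX = 52.95°

Step 9: From BP = 7, BQ = √130, PQ = 9, by the inverse law of cosines:
  cos(∠PBQ) = (BP² + BQ² - PQ²) / (2·BP·BQ)
  ∠PBQ = 52.13°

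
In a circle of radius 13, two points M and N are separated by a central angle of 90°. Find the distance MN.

Chord = 2(13) sin(45°) = 13*sqrt(2)

13*sqrt(2)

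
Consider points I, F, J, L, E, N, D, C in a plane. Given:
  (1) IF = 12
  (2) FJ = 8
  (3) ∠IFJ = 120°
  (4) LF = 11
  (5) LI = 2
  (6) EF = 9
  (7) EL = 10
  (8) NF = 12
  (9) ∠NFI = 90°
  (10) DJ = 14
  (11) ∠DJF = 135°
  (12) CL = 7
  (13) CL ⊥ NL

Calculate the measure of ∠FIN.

Step 1: By the law of cosines on triangle IFN: IN² = 12² + 12² − 2·12·12·cos(90°) = 288, so IN = 12·√2.
Step 2: By the inverse law of cosines on triangle FIN: cos(∠FIN) = (12² + (12·√2)² − 12²) / (2·12·12·√2) = 288/407.29 = 0.7071, so ∠FIN = 45°.

Therefore, the measure of angle ∠FIN = 45°.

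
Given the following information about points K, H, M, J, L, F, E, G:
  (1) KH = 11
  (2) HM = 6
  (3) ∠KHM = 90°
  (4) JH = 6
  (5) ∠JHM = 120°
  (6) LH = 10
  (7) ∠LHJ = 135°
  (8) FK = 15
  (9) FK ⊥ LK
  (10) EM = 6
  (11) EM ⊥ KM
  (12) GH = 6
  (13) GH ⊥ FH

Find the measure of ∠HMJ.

Step 1: By the law of cosines on triangle MHJ: MJ² = 6² + 6² − 2·6·6·cos(120°) = 108, so MJ = 6·√3.
Step 2: By the inverse law of cosines on triangle HMJ: cos(∠HMJ) = (6² + (6·√3)² − 6²) / (2·6·6·√3) = 108/124.71 = 0.866, so ∠HMJ = 30°.

Therefore, the measure of angle ∠HMJ = 30°.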